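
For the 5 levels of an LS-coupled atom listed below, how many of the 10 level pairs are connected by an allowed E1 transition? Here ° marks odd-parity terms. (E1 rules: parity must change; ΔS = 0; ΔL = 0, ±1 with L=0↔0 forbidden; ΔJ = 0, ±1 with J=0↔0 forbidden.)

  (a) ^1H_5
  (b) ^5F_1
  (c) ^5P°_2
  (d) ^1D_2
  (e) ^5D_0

0

(a)–(b): forbidden (parity, ΔS, ΔL, ΔJ).
(a)–(c): forbidden (ΔS, ΔL, ΔJ).
(a)–(d): forbidden (parity, ΔL, ΔJ).
(a)–(e): forbidden (parity, ΔS, ΔL, ΔJ).
(b)–(c): forbidden (ΔL).
(b)–(d): forbidden (parity, ΔS).
(b)–(e): forbidden (parity).
(c)–(d): forbidden (ΔS).
(c)–(e): forbidden (ΔJ).
(d)–(e): forbidden (parity, ΔS, ΔJ).
Allowed pairs: 0 of 10.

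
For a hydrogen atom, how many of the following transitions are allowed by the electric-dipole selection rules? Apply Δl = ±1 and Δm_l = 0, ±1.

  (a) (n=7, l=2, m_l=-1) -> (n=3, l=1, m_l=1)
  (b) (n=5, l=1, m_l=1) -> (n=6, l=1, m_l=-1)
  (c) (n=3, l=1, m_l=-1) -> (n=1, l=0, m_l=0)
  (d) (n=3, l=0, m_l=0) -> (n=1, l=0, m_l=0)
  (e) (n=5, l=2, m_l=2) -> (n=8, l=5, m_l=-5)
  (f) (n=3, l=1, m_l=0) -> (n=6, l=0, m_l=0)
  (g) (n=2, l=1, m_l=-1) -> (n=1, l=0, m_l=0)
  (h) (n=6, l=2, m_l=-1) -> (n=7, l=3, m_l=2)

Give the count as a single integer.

(a) forbidden — Δm_l = +2 (E1 requires Δm_l = 0, ±1)
(b) forbidden — Δl = +0 (E1 requires Δl = ±1); Δm_l = -2 (E1 requires Δm_l = 0, ±1)
(c) allowed
(d) forbidden — Δl = +0 (E1 requires Δl = ±1)
(e) forbidden — Δl = +3 (E1 requires Δl = ±1); Δm_l = -7 (E1 requires Δm_l = 0, ±1)
(f) allowed
(g) allowed
(h) forbidden — Δm_l = +3 (E1 requires Δm_l = 0, ±1)
Total allowed: 3 of 8.

3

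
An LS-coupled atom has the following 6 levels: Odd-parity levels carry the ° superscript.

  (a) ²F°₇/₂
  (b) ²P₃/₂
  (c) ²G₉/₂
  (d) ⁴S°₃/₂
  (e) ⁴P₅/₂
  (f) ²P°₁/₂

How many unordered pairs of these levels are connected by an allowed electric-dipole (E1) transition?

3

(a)–(b): forbidden (ΔL, ΔJ).
(a)–(c): allowed.
(a)–(d): forbidden (parity, ΔS, ΔL, ΔJ).
(a)–(e): forbidden (ΔS, ΔL).
(a)–(f): forbidden (parity, ΔL, ΔJ).
(b)–(c): forbidden (parity, ΔL, ΔJ).
(b)–(d): forbidden (ΔS).
(b)–(e): forbidden (parity, ΔS).
(b)–(f): allowed.
(c)–(d): forbidden (ΔS, ΔL, ΔJ).
(c)–(e): forbidden (parity, ΔS, ΔL, ΔJ).
(c)–(f): forbidden (ΔL, ΔJ).
(d)–(e): allowed.
(d)–(f): forbidden (parity, ΔS).
(e)–(f): forbidden (ΔS, ΔJ).
Allowed pairs: 3 of 15.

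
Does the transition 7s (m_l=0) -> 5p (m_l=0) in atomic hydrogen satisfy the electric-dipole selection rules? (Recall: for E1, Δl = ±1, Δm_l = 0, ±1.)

l: 0 → 1 (Δl = +1). Δl = ±1 satisfied.
m_l: 0 → 0 (Δm_l = +0). |Δm_l| ≤ 1 satisfied.
All E1 selection rules are satisfied.

allowed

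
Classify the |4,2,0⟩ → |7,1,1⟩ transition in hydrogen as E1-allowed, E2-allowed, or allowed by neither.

E1

Δl = 1 − 2 = -1; l_i + l_f = 3.
Δm_l = +1.
E1 (Δl = ±1, |Δm_l| ≤ 1): satisfied.
E2 (Δl = 0,±2, l_i+l_f ≥ 2, |Δm_l| ≤ 2): not satisfied.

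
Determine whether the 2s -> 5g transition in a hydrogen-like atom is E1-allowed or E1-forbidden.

Initial l = 0, final l = 4, so Δl = +4. E1 requires Δl = ±1: fails.
The transition is electric-dipole forbidden.

forbidden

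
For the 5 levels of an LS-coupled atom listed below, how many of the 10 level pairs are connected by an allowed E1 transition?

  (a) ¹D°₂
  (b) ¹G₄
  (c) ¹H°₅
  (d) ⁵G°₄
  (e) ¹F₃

2

(a)–(b): forbidden (ΔL, ΔJ).
(a)–(c): forbidden (parity, ΔL, ΔJ).
(a)–(d): forbidden (parity, ΔS, ΔL, ΔJ).
(a)–(e): allowed.
(b)–(c): allowed.
(b)–(d): forbidden (ΔS).
(b)–(e): forbidden (parity).
(c)–(d): forbidden (parity, ΔS).
(c)–(e): forbidden (ΔL, ΔJ).
(d)–(e): forbidden (ΔS).
Allowed pairs: 2 of 10.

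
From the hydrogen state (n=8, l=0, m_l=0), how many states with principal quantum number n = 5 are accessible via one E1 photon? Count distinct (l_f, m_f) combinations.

E1 requires Δl = ±1, so l_f ∈ {-1, 1}; with 0 ≤ l_f ≤ n_f−1 = 4, the allowed l_f values are {1}.
For l_f = 1: m_f ∈ {m_i−1, m_i, m_i+1} ∩ [−1, 1] = {-1, 0, 1} → 3 states.
Total: 3.

3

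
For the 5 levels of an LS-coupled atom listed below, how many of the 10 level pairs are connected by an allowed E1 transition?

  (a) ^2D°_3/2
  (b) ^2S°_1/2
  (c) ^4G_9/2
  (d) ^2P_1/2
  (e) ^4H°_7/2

3

(a)–(b): forbidden (parity, ΔL).
(a)–(c): forbidden (ΔS, ΔL, ΔJ).
(a)–(d): allowed.
(a)–(e): forbidden (parity, ΔS, ΔL, ΔJ).
(b)–(c): forbidden (ΔS, ΔL, ΔJ).
(b)–(d): allowed.
(b)–(e): forbidden (parity, ΔS, ΔL, ΔJ).
(c)–(d): forbidden (parity, ΔS, ΔL, ΔJ).
(c)–(e): allowed.
(d)–(e): forbidden (ΔS, ΔL, ΔJ).
Allowed pairs: 3 of 10.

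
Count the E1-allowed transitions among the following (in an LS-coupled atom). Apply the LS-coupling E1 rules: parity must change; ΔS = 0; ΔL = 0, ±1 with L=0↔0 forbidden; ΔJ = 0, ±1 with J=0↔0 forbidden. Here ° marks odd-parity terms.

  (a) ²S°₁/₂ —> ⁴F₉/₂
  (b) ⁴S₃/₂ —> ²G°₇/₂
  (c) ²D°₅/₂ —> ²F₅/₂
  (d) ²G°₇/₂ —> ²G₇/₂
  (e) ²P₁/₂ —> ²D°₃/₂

(a) forbidden (ΔS, ΔL, ΔJ fail)
(b) forbidden (ΔS, ΔL, ΔJ fail)
(c) allowed
(d) allowed
(e) allowed
Total allowed: 3 of 5.

3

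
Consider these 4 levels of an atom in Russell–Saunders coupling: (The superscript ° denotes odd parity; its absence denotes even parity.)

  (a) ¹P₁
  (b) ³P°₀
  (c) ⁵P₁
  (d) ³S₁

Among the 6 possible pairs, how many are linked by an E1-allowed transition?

(a)–(b): forbidden (ΔS).
(a)–(c): forbidden (parity, ΔS).
(a)–(d): forbidden (parity, ΔS).
(b)–(c): forbidden (ΔS).
(b)–(d): allowed.
(c)–(d): forbidden (parity, ΔS).
Allowed pairs: 1 of 6.

1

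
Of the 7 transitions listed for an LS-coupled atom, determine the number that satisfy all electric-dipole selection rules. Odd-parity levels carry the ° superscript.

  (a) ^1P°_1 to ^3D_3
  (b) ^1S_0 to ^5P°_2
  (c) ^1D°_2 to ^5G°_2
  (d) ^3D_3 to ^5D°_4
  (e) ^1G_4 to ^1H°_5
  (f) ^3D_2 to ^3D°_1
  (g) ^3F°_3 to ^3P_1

(a) forbidden (ΔS, ΔJ fail)
(b) forbidden (ΔS, ΔJ fail)
(c) forbidden (parity, ΔS, ΔL fail)
(d) forbidden (ΔS fails)
(e) allowed
(f) allowed
(g) forbidden (ΔL, ΔJ fail)
Total allowed: 2 of 7.

2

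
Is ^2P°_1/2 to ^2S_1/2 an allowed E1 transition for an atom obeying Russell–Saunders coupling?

Reading off the term symbols: S 1/2→1/2, L 1→0, J 1/2→1/2, parity odd→even.
Parity must change: odd → even — ok.
ΔJ = 0, ±1 (not J=0↔0): J: 1/2 → 1/2, ΔJ = +0 — ok.
ΔS = 0: S: 1/2 → 1/2 — ok.
ΔL = 0, ±1 (not L=0↔0): L: 1 → 0, ΔL = -1 — ok.
All four E1 rules are satisfied.

allowed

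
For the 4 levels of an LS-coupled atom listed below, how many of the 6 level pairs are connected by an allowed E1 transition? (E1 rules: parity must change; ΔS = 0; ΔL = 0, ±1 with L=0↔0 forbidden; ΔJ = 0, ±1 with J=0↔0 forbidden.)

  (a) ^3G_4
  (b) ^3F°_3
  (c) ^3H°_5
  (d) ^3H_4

(a)–(b): allowed.
(a)–(c): allowed.
(a)–(d): forbidden (parity).
(b)–(c): forbidden (parity, ΔL, ΔJ).
(b)–(d): forbidden (ΔL).
(c)–(d): allowed.
Allowed pairs: 3 of 6.

3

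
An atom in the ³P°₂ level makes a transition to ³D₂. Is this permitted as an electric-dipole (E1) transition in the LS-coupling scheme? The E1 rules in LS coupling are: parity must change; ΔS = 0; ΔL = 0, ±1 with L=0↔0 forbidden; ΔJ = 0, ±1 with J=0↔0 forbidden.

allowed

Initial level: S=1, L=1, J=2, parity odd. Final level: S=1, L=2, J=2, parity even.
ΔS = 0: S: 1 → 1 — satisfied.
Parity must change: odd → even — satisfied.
ΔJ = 0, ±1 (not J=0↔0): J: 2 → 2, ΔJ = +0 — satisfied.
ΔL = 0, ±1 (not L=0↔0): L: 1 → 2, ΔL = +1 — satisfied.
All four E1 rules are satisfied.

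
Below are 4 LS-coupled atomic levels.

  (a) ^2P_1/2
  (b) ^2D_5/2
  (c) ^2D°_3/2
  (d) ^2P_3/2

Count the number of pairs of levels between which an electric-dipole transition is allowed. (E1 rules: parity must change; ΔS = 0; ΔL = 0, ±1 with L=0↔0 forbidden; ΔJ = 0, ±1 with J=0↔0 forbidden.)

3

(a)–(b): forbidden (parity, ΔJ).
(a)–(c): allowed.
(a)–(d): forbidden (parity).
(b)–(c): allowed.
(b)–(d): forbidden (parity).
(c)–(d): allowed.
Allowed pairs: 3 of 6.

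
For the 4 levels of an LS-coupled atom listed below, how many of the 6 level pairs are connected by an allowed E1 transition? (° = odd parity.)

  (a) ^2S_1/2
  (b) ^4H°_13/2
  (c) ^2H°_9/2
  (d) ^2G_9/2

(a)–(b): forbidden (ΔS, ΔL, ΔJ).
(a)–(c): forbidden (ΔL, ΔJ).
(a)–(d): forbidden (parity, ΔL, ΔJ).
(b)–(c): forbidden (parity, ΔS, ΔJ).
(b)–(d): forbidden (ΔS, ΔJ).
(c)–(d): allowed.
Allowed pairs: 1 of 6.

1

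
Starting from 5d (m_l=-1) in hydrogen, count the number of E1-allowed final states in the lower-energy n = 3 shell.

E1 requires Δl = ±1, so l_f ∈ {1, 3}; with 0 ≤ l_f ≤ n_f−1 = 2, the allowed l_f values are {1}.
For l_f = 1: m_f ∈ {m_i−1, m_i, m_i+1} ∩ [−1, 1] = {-1, 0} → 2 states.
Total: 2.

2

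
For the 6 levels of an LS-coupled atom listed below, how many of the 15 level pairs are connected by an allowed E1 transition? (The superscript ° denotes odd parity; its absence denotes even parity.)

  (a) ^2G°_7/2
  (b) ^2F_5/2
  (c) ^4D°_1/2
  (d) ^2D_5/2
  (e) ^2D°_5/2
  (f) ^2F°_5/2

5

(a)–(b): allowed.
(a)–(c): forbidden (parity, ΔS, ΔL, ΔJ).
(a)–(d): forbidden (ΔL).
(a)–(e): forbidden (parity, ΔL).
(a)–(f): forbidden (parity).
(b)–(c): forbidden (ΔS, ΔJ).
(b)–(d): forbidden (parity).
(b)–(e): allowed.
(b)–(f): allowed.
(c)–(d): forbidden (ΔS, ΔJ).
(c)–(e): forbidden (parity, ΔS, ΔJ).
(c)–(f): forbidden (parity, ΔS, ΔJ).
(d)–(e): allowed.
(d)–(f): allowed.
(e)–(f): forbidden (parity).
Allowed pairs: 5 of 15.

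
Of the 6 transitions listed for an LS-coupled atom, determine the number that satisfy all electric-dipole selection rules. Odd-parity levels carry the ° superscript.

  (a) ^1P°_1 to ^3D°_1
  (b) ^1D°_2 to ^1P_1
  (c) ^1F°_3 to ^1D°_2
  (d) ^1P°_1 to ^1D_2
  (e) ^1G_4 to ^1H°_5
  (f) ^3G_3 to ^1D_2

3

(a) forbidden (parity, ΔS fail)
(b) allowed
(c) forbidden (parity fails)
(d) allowed
(e) allowed
(f) forbidden (parity, ΔS, ΔL fail)
Total allowed: 3 of 6.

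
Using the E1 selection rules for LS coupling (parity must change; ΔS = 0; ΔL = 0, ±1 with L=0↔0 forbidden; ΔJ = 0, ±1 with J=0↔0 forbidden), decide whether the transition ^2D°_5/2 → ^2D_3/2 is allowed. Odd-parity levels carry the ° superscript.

Reading off the term symbols: S 1/2→1/2, L 2→2, J 5/2→3/2, parity odd→even.
Parity must change: odd → even — ok.
ΔL = 0, ±1 (not L=0↔0): L: 2 → 2, ΔL = +0 — ok.
ΔS = 0: S: 1/2 → 1/2 — ok.
ΔJ = 0, ±1 (not J=0↔0): J: 5/2 → 3/2, ΔJ = -1 — ok.
All four E1 rules are satisfied.

allowed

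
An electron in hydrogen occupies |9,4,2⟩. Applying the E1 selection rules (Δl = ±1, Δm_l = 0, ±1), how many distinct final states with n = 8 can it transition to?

6

E1 requires Δl = ±1, so l_f ∈ {3, 5}; with 0 ≤ l_f ≤ n_f−1 = 7, the allowed l_f values are {3, 5}.
For l_f = 3: m_f ∈ {m_i−1, m_i, m_i+1} ∩ [−3, 3] = {1, 2, 3} → 3 states.
For l_f = 5: m_f ∈ {m_i−1, m_i, m_i+1} ∩ [−5, 5] = {1, 2, 3} → 3 states.
Total: 6.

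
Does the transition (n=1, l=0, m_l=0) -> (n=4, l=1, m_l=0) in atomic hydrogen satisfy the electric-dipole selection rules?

Initial l = 0, final l = 1, so Δl = +1. E1 requires Δl = ±1: satisfied.
Δm_l = 0 − (0) = +0. E1 requires Δm_l = 0, ±1: satisfied.
All E1 selection rules are satisfied.

allowed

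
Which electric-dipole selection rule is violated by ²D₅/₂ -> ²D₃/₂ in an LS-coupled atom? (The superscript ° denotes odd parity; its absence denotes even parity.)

Reading off the term symbols: S 1/2→1/2, L 2→2, J 5/2→3/2, parity even→even.
ΔS = 0: S: 1/2 → 1/2 — ✓.
ΔJ = 0, ±1 (not J=0↔0): J: 5/2 → 3/2, ΔJ = -1 — ✓.
Parity must change: even → even — ✗.
ΔL = 0, ±1 (not L=0↔0): L: 2 → 2, ΔL = +0 — ✓.

parity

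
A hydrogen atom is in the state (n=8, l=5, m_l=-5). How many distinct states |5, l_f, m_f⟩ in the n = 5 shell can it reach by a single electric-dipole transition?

E1 requires Δl = ±1, so l_f ∈ {4, 6}; with 0 ≤ l_f ≤ n_f−1 = 4, the allowed l_f values are {4}.
For l_f = 4: m_f ∈ {m_i−1, m_i, m_i+1} ∩ [−4, 4] = {-4} → 1 state.
Total: 1.

1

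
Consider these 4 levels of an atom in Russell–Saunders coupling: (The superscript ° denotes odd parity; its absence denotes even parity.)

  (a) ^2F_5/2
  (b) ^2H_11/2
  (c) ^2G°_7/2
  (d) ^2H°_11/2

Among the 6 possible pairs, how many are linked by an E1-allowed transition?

(a)–(b): forbidden (parity, ΔL, ΔJ).
(a)–(c): allowed.
(a)–(d): forbidden (ΔL, ΔJ).
(b)–(c): forbidden (ΔJ).
(b)–(d): allowed.
(c)–(d): forbidden (parity, ΔJ).
Allowed pairs: 2 of 6.

2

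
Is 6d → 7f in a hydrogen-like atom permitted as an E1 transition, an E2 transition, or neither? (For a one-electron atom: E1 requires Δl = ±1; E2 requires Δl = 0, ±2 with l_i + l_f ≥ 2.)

Δl = 3 − 2 = +1; l_i + l_f = 5.
E1 (Δl = ±1): satisfied.
E2 (Δl = 0,±2, l_i+l_f ≥ 2): not satisfied.

E1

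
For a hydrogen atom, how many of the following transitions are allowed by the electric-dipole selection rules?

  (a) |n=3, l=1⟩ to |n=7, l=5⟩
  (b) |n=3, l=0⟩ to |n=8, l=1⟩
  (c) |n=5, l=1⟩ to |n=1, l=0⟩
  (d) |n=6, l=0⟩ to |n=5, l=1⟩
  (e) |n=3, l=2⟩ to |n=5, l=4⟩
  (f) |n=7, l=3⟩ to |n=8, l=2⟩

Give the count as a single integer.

(a) forbidden — Δl = +4 (E1 requires Δl = ±1)
(b) allowed
(c) allowed
(d) allowed
(e) forbidden — Δl = +2 (E1 requires Δl = ±1)
(f) allowed
Total allowed: 4 of 6.

4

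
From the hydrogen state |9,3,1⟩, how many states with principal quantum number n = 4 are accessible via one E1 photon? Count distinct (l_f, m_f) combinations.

3

E1 requires Δl = ±1, so l_f ∈ {2, 4}; with 0 ≤ l_f ≤ n_f−1 = 3, the allowed l_f values are {2}.
For l_f = 2: m_f ∈ {m_i−1, m_i, m_i+1} ∩ [−2, 2] = {0, 1, 2} → 3 states.
Total: 3.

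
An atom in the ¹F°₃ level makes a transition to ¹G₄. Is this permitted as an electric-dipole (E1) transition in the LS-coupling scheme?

allowed

Initial level: S=0, L=3, J=3, parity odd. Final level: S=0, L=4, J=4, parity even.
Parity must change: odd → even — ✓.
ΔS = 0: S: 0 → 0 — ✓.
ΔL = 0, ±1 (not L=0↔0): L: 3 → 4, ΔL = +1 — ✓.
ΔJ = 0, ±1 (not J=0↔0): J: 3 → 4, ΔJ = +1 — ✓.
All four E1 rules are satisfied.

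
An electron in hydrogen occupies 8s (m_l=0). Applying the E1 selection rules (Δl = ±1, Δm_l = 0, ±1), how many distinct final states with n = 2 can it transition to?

3

E1 requires Δl = ±1, so l_f ∈ {-1, 1}; with 0 ≤ l_f ≤ n_f−1 = 1, the allowed l_f values are {1}.
For l_f = 1: m_f ∈ {m_i−1, m_i, m_i+1} ∩ [−1, 1] = {-1, 0, 1} → 3 states.
Total: 3.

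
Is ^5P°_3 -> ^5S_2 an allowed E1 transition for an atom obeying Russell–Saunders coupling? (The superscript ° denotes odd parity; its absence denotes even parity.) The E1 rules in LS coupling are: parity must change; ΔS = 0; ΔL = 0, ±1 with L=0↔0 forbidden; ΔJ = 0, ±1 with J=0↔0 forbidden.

Parity must change: odd → even — passes.
ΔS = 0: S: 2 → 2 — passes.
ΔL = 0, ±1 (not L=0↔0): L: 1 → 0, ΔL = -1 — passes.
ΔJ = 0, ±1 (not J=0↔0): J: 3 → 2, ΔJ = -1 — passes.
All four E1 rules are satisfied.

allowed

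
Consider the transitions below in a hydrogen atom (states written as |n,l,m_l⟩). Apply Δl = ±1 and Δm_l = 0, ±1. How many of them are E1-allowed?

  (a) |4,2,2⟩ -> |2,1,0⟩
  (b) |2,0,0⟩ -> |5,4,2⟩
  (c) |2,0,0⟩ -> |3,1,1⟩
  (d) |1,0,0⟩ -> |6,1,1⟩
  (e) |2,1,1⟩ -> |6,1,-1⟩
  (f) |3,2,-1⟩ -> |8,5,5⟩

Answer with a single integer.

2

(a) forbidden — Δm_l = -2 (E1 requires Δm_l = 0, ±1)
(b) forbidden — Δl = +4 (E1 requires Δl = ±1); Δm_l = +2 (E1 requires Δm_l = 0, ±1)
(c) allowed
(d) allowed
(e) forbidden — Δl = +0 (E1 requires Δl = ±1); Δm_l = -2 (E1 requires Δm_l = 0, ±1)
(f) forbidden — Δl = +3 (E1 requires Δl = ±1); Δm_l = +6 (E1 requires Δm_l = 0, ±1)
Total allowed: 2 of 6.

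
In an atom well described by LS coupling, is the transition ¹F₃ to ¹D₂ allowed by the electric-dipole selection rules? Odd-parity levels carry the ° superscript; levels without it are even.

Reading off the term symbols: S 0→0, L 3→2, J 3→2, parity even→even.
Parity must change: even → even — fails.
ΔS = 0: S: 0 → 0 — ok.
ΔL = 0, ±1 (not L=0↔0): L: 3 → 2, ΔL = -1 — ok.
ΔJ = 0, ±1 (not J=0↔0): J: 3 → 2, ΔJ = -1 — ok.
Rule(s) violated: parity.

forbidden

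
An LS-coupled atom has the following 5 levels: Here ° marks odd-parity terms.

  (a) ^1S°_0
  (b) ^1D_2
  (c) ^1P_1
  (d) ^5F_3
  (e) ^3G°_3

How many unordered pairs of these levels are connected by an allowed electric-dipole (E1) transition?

(a)–(b): forbidden (ΔL, ΔJ).
(a)–(c): allowed.
(a)–(d): forbidden (ΔS, ΔL, ΔJ).
(a)–(e): forbidden (parity, ΔS, ΔL, ΔJ).
(b)–(c): forbidden (parity).
(b)–(d): forbidden (parity, ΔS).
(b)–(e): forbidden (ΔS, ΔL).
(c)–(d): forbidden (parity, ΔS, ΔL, ΔJ).
(c)–(e): forbidden (ΔS, ΔL, ΔJ).
(d)–(e): forbidden (ΔS).
Allowed pairs: 1 of 10.

1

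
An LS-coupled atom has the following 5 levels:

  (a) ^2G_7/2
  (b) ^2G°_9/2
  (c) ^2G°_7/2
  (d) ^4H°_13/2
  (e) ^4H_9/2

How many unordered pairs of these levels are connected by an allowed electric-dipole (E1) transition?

(a)–(b): allowed.
(a)–(c): allowed.
(a)–(d): forbidden (ΔS, ΔJ).
(a)–(e): forbidden (parity, ΔS).
(b)–(c): forbidden (parity).
(b)–(d): forbidden (parity, ΔS, ΔJ).
(b)–(e): forbidden (ΔS).
(c)–(d): forbidden (parity, ΔS, ΔJ).
(c)–(e): forbidden (ΔS).
(d)–(e): forbidden (ΔJ).
Allowed pairs: 2 of 10.

2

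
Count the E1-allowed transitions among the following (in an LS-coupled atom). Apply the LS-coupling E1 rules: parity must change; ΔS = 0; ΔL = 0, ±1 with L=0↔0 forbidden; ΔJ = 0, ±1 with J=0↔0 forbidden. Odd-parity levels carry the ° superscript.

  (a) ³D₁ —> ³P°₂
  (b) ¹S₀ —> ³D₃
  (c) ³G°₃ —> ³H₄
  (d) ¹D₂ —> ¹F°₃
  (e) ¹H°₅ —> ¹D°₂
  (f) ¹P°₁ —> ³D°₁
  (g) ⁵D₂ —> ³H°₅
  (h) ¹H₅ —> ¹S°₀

(a) allowed
(b) forbidden (parity, ΔS, ΔL, ΔJ fail)
(c) allowed
(d) allowed
(e) forbidden (parity, ΔL, ΔJ fail)
(f) forbidden (parity, ΔS fail)
(g) forbidden (ΔS, ΔL, ΔJ fail)
(h) forbidden (ΔL, ΔJ fail)
Total allowed: 3 of 8.

3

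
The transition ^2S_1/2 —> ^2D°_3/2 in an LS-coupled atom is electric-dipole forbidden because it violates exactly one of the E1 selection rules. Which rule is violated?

the ΔL = 0, ±1 rule

Initial level: S=1/2, L=0, J=1/2, parity even. Final level: S=1/2, L=2, J=3/2, parity odd.
Parity must change: even → odd — ok.
ΔS = 0: S: 1/2 → 1/2 — ok.
ΔL = 0, ±1 (not L=0↔0): L: 0 → 2, ΔL = +2 — fails.
ΔJ = 0, ±1 (not J=0↔0): J: 1/2 → 3/2, ΔJ = +1 — ok.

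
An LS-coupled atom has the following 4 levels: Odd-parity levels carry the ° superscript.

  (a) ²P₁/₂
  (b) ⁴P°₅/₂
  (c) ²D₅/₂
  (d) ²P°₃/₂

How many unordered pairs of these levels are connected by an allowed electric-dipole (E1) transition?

2

(a)–(b): forbidden (ΔS, ΔJ).
(a)–(c): forbidden (parity, ΔJ).
(a)–(d): allowed.
(b)–(c): forbidden (ΔS).
(b)–(d): forbidden (parity, ΔS).
(c)–(d): allowed.
Allowed pairs: 2 of 6.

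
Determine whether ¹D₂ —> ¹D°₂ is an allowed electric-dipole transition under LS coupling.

allowed

Parity must change: even → odd — ok.
ΔS = 0: S: 0 → 0 — ok.
ΔL = 0, ±1 (not L=0↔0): L: 2 → 2, ΔL = +0 — ok.
ΔJ = 0, ±1 (not J=0↔0): J: 2 → 2, ΔJ = +0 — ok.
All four E1 rules are satisfied.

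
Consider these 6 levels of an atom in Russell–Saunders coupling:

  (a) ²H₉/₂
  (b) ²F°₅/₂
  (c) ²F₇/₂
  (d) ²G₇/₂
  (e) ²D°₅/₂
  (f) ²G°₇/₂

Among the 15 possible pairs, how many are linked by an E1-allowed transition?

6

(a)–(b): forbidden (ΔL, ΔJ).
(a)–(c): forbidden (parity, ΔL).
(a)–(d): forbidden (parity).
(a)–(e): forbidden (ΔL, ΔJ).
(a)–(f): allowed.
(b)–(c): allowed.
(b)–(d): allowed.
(b)–(e): forbidden (parity).
(b)–(f): forbidden (parity).
(c)–(d): forbidden (parity).
(c)–(e): allowed.
(c)–(f): allowed.
(d)–(e): forbidden (ΔL).
(d)–(f): allowed.
(e)–(f): forbidden (parity, ΔL).
Allowed pairs: 6 of 15.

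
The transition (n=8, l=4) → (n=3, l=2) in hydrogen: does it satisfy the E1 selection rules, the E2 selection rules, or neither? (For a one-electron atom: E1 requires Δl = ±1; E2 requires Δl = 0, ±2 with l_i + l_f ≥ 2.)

Δl = 2 − 4 = -2; l_i + l_f = 6.
E1 (Δl = ±1): not satisfied.
E2 (Δl = 0,±2, l_i+l_f ≥ 2): satisfied.

E2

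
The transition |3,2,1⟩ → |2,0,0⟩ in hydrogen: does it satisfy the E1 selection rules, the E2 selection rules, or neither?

Δl = 0 − 2 = -2; l_i + l_f = 2.
Δm_l = -1.
E1 (Δl = ±1, |Δm_l| ≤ 1): not satisfied.
E2 (Δl = 0,±2, l_i+l_f ≥ 2, |Δm_l| ≤ 2): satisfied.

E2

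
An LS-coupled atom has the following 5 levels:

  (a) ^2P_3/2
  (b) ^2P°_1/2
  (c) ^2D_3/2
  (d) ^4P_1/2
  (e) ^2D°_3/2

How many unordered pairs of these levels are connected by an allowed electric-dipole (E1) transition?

(a)–(b): allowed.
(a)–(c): forbidden (parity).
(a)–(d): forbidden (parity, ΔS).
(a)–(e): allowed.
(b)–(c): allowed.
(b)–(d): forbidden (ΔS).
(b)–(e): forbidden (parity).
(c)–(d): forbidden (parity, ΔS).
(c)–(e): allowed.
(d)–(e): forbidden (ΔS).
Allowed pairs: 4 of 10.

4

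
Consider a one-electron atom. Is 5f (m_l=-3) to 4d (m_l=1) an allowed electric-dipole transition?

forbidden

Initial l = 3, final l = 2, so Δl = -1. E1 requires Δl = ±1: ✓.
Δm_l = 1 − (-3) = +4. E1 requires Δm_l = 0, ±1: ✗.
The transition is electric-dipole forbidden.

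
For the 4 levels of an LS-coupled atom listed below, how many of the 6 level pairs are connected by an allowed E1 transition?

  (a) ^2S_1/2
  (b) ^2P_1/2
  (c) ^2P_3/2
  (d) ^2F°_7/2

(a)–(b): forbidden (parity).
(a)–(c): forbidden (parity).
(a)–(d): forbidden (ΔL, ΔJ).
(b)–(c): forbidden (parity).
(b)–(d): forbidden (ΔL, ΔJ).
(c)–(d): forbidden (ΔL, ΔJ).
Allowed pairs: 0 of 6.

0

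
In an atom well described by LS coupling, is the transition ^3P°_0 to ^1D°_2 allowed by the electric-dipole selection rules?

forbidden

Initial level: S=1, L=1, J=0, parity odd. Final level: S=0, L=2, J=2, parity odd.
Parity must change: odd → odd — ✗.
ΔS = 0: S: 1 → 0 — ✗.
ΔJ = 0, ±1 (not J=0↔0): J: 0 → 2, ΔJ = +2 — ✗.
ΔL = 0, ±1 (not L=0↔0): L: 1 → 2, ΔL = +1 — ✓.
Rule(s) violated: parity, ΔS, ΔJ.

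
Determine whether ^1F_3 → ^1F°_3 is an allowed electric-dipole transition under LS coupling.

Initial level: S=0, L=3, J=3, parity even. Final level: S=0, L=3, J=3, parity odd.
Parity must change: even → odd — passes.
ΔS = 0: S: 0 → 0 — passes.
ΔL = 0, ±1 (not L=0↔0): L: 3 → 3, ΔL = +0 — passes.
ΔJ = 0, ±1 (not J=0↔0): J: 3 → 3, ΔJ = +0 — passes.
All four E1 rules are satisfied.

allowed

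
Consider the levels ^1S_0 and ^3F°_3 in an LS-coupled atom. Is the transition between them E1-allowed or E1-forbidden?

Reading off the term symbols: S 0→1, L 0→3, J 0→3, parity even→odd.
Parity must change: even → odd — ok.
ΔS = 0: S: 0 → 1 — fails.
ΔL = 0, ±1 (not L=0↔0): L: 0 → 3, ΔL = +3 — fails.
ΔJ = 0, ±1 (not J=0↔0): J: 0 → 3, ΔJ = +3 — fails.
Rule(s) violated: ΔS, ΔL, ΔJ.

forbidden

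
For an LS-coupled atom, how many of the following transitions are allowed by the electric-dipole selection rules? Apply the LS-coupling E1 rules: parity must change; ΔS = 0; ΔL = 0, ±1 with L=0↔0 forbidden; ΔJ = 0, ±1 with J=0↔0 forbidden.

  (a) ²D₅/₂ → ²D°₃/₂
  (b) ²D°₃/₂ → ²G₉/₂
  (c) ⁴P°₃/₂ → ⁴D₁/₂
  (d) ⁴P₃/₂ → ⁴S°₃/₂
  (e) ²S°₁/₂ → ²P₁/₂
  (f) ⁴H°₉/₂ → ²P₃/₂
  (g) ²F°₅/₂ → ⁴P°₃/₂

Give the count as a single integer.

4

(a) allowed
(b) forbidden (ΔL, ΔJ fail)
(c) allowed
(d) allowed
(e) allowed
(f) forbidden (ΔS, ΔL, ΔJ fail)
(g) forbidden (parity, ΔS, ΔL fail)
Total allowed: 4 of 7.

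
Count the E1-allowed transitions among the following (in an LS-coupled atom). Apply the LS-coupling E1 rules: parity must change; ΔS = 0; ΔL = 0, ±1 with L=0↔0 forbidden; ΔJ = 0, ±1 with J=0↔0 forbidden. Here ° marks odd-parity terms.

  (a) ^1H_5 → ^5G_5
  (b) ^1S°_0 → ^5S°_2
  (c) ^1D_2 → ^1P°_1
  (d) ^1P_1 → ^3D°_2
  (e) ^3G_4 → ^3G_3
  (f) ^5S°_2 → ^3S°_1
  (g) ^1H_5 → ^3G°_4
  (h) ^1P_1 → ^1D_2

1

(a) forbidden (parity, ΔS fail)
(b) forbidden (parity, ΔS, ΔL, ΔJ fail)
(c) allowed
(d) forbidden (ΔS fails)
(e) forbidden (parity fails)
(f) forbidden (parity, ΔS, ΔL fail)
(g) forbidden (ΔS fails)
(h) forbidden (parity fails)
Total allowed: 1 of 8.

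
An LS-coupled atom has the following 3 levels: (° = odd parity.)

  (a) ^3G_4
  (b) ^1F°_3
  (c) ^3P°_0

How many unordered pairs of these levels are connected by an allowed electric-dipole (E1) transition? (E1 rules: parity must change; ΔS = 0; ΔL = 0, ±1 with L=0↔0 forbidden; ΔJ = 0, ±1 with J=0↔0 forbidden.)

0

(a)–(b): forbidden (ΔS).
(a)–(c): forbidden (ΔL, ΔJ).
(b)–(c): forbidden (parity, ΔS, ΔL, ΔJ).
Allowed pairs: 0 of 3.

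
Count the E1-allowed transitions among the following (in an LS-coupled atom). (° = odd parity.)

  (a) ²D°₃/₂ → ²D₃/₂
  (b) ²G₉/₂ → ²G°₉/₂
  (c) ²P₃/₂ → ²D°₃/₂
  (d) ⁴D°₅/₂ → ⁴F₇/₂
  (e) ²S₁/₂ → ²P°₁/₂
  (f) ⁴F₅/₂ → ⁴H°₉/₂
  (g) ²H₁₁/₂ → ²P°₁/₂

5

(a) allowed
(b) allowed
(c) allowed
(d) allowed
(e) allowed
(f) forbidden (ΔL, ΔJ fail)
(g) forbidden (ΔL, ΔJ fail)
Total allowed: 5 of 7.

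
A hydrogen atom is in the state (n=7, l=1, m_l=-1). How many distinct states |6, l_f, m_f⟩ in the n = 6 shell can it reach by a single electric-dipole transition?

4

E1 requires Δl = ±1, so l_f ∈ {0, 2}; with 0 ≤ l_f ≤ n_f−1 = 5, the allowed l_f values are {0, 2}.
For l_f = 0: m_f ∈ {m_i−1, m_i, m_i+1} ∩ [−0, 0] = {0} → 1 state.
For l_f = 2: m_f ∈ {m_i−1, m_i, m_i+1} ∩ [−2, 2] = {-2, -1, 0} → 3 states.
Total: 4.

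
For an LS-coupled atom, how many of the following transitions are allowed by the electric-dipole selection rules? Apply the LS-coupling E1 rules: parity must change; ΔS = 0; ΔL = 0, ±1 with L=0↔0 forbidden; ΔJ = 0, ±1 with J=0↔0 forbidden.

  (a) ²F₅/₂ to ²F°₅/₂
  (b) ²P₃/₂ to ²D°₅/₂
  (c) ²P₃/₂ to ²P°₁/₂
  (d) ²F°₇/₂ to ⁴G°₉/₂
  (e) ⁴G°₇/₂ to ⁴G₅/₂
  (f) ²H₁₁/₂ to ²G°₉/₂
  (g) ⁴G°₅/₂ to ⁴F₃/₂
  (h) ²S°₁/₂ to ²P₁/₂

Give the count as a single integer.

7

(a) allowed
(b) allowed
(c) allowed
(d) forbidden (parity, ΔS fail)
(e) allowed
(f) allowed
(g) allowed
(h) allowed
Total allowed: 7 of 8.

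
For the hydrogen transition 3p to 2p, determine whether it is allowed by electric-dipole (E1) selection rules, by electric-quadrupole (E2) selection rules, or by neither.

E2

Δl = 1 − 1 = +0; l_i + l_f = 2.
E1 (Δl = ±1): not satisfied.
E2 (Δl = 0,±2, l_i+l_f ≥ 2): satisfied.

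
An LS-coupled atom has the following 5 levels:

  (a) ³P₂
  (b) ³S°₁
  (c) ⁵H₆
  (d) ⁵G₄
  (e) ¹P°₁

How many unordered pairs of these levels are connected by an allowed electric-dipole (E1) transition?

1

(a)–(b): allowed.
(a)–(c): forbidden (parity, ΔS, ΔL, ΔJ).
(a)–(d): forbidden (parity, ΔS, ΔL, ΔJ).
(a)–(e): forbidden (ΔS).
(b)–(c): forbidden (ΔS, ΔL, ΔJ).
(b)–(d): forbidden (ΔS, ΔL, ΔJ).
(b)–(e): forbidden (parity, ΔS).
(c)–(d): forbidden (parity, ΔJ).
(c)–(e): forbidden (ΔS, ΔL, ΔJ).
(d)–(e): forbidden (ΔS, ΔL, ΔJ).
Allowed pairs: 1 of 10.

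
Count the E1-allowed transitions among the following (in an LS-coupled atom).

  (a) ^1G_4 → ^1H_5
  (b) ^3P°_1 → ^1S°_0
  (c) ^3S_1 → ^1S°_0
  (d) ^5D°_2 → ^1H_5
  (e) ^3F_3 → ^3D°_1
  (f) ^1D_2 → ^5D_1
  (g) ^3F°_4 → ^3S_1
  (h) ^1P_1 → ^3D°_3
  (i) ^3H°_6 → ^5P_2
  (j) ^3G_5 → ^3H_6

(a) forbidden (parity fails)
(b) forbidden (parity, ΔS fail)
(c) forbidden (ΔS, ΔL fail)
(d) forbidden (ΔS, ΔL, ΔJ fail)
(e) forbidden (ΔJ fails)
(f) forbidden (parity, ΔS fail)
(g) forbidden (ΔL, ΔJ fail)
(h) forbidden (ΔS, ΔJ fail)
(i) forbidden (ΔS, ΔL, ΔJ fail)
(j) forbidden (parity fails)
Total allowed: 0 of 10.

0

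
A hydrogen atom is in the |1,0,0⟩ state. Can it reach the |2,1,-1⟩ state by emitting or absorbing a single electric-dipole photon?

allowed

Initial l = 0, final l = 1, so Δl = +1. E1 requires Δl = ±1: satisfied.
Δm_l = -1 − (0) = -1. E1 requires Δm_l = 0, ±1: satisfied.
All E1 selection rules are satisfied.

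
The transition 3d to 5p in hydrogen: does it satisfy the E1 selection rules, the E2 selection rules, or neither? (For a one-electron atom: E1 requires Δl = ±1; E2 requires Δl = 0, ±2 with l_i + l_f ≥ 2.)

E1

Δl = 1 − 2 = -1; l_i + l_f = 3.
E1 (Δl = ±1): satisfied.
E2 (Δl = 0,±2, l_i+l_f ≥ 2): not satisfied.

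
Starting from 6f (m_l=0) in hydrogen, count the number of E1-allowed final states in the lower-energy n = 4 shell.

3

E1 requires Δl = ±1, so l_f ∈ {2, 4}; with 0 ≤ l_f ≤ n_f−1 = 3, the allowed l_f values are {2}.
For l_f = 2: m_f ∈ {m_i−1, m_i, m_i+1} ∩ [−2, 2] = {-1, 0, 1} → 3 states.
Total: 3.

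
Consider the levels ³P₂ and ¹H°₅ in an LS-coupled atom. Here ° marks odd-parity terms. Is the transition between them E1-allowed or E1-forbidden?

Reading off the term symbols: S 1→0, L 1→5, J 2→5, parity even→odd.
Parity must change: even → odd — ok.
ΔS = 0: S: 1 → 0 — fails.
ΔL = 0, ±1 (not L=0↔0): L: 1 → 5, ΔL = +4 — fails.
ΔJ = 0, ±1 (not J=0↔0): J: 2 → 5, ΔJ = +3 — fails.
Rule(s) violated: ΔS, ΔL, ΔJ.

forbidden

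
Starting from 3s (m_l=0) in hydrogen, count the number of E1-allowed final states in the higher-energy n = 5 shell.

3

E1 requires Δl = ±1, so l_f ∈ {-1, 1}; with 0 ≤ l_f ≤ n_f−1 = 4, the allowed l_f values are {1}.
For l_f = 1: m_f ∈ {m_i−1, m_i, m_i+1} ∩ [−1, 1] = {-1, 0, 1} → 3 states.
Total: 3.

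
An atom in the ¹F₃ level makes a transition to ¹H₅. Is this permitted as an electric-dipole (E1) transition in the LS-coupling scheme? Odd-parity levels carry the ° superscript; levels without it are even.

Reading off the term symbols: S 0→0, L 3→5, J 3→5, parity even→even.
Parity must change: even → even — ✗.
ΔS = 0: S: 0 → 0 — ✓.
ΔL = 0, ±1 (not L=0↔0): L: 3 → 5, ΔL = +2 — ✗.
ΔJ = 0, ±1 (not J=0↔0): J: 3 → 5, ΔJ = +2 — ✗.
Rule(s) violated: parity, ΔL, ΔJ.

forbidden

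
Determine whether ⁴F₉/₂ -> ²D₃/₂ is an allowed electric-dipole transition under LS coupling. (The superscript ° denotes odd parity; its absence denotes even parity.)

forbidden

Reading off the term symbols: S 3/2→1/2, L 3→2, J 9/2→3/2, parity even→even.
Parity must change: even → even — fails.
ΔS = 0: S: 3/2 → 1/2 — fails.
ΔL = 0, ±1 (not L=0↔0): L: 3 → 2, ΔL = -1 — passes.
ΔJ = 0, ±1 (not J=0↔0): J: 9/2 → 3/2, ΔJ = -3 — fails.
Rule(s) violated: parity, ΔS, ΔJ.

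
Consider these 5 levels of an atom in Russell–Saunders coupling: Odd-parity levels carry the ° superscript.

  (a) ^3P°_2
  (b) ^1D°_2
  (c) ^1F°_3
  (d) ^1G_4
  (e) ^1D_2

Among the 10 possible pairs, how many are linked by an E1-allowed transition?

(a)–(b): forbidden (parity, ΔS).
(a)–(c): forbidden (parity, ΔS, ΔL).
(a)–(d): forbidden (ΔS, ΔL, ΔJ).
(a)–(e): forbidden (ΔS).
(b)–(c): forbidden (parity).
(b)–(d): forbidden (ΔL, ΔJ).
(b)–(e): allowed.
(c)–(d): allowed.
(c)–(e): allowed.
(d)–(e): forbidden (parity, ΔL, ΔJ).
Allowed pairs: 3 of 10.

3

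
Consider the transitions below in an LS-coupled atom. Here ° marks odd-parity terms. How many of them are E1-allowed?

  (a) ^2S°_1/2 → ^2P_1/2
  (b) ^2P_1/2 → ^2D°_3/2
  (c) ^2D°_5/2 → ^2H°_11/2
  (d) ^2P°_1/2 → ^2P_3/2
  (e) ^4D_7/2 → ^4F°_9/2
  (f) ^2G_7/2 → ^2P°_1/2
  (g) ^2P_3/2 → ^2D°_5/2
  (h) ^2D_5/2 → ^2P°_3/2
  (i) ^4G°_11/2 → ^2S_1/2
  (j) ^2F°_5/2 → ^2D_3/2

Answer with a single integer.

(a) allowed
(b) allowed
(c) forbidden (parity, ΔL, ΔJ fail)
(d) allowed
(e) allowed
(f) forbidden (ΔL, ΔJ fail)
(g) allowed
(h) allowed
(i) forbidden (ΔS, ΔL, ΔJ fail)
(j) allowed
Total allowed: 7 of 10.

7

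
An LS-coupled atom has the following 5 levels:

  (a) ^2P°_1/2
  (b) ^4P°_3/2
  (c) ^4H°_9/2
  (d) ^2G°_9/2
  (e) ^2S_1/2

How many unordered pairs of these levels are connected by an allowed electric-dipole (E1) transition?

1

(a)–(b): forbidden (parity, ΔS).
(a)–(c): forbidden (parity, ΔS, ΔL, ΔJ).
(a)–(d): forbidden (parity, ΔL, ΔJ).
(a)–(e): allowed.
(b)–(c): forbidden (parity, ΔL, ΔJ).
(b)–(d): forbidden (parity, ΔS, ΔL, ΔJ).
(b)–(e): forbidden (ΔS).
(c)–(d): forbidden (parity, ΔS).
(c)–(e): forbidden (ΔS, ΔL, ΔJ).
(d)–(e): forbidden (ΔL, ΔJ).
Allowed pairs: 1 of 10.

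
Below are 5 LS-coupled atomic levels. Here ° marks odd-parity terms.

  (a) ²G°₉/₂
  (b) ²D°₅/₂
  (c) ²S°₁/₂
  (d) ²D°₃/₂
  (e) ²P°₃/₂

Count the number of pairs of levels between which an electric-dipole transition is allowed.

(a)–(b): forbidden (parity, ΔL, ΔJ).
(a)–(c): forbidden (parity, ΔL, ΔJ).
(a)–(d): forbidden (parity, ΔL, ΔJ).
(a)–(e): forbidden (parity, ΔL, ΔJ).
(b)–(c): forbidden (parity, ΔL, ΔJ).
(b)–(d): forbidden (parity).
(b)–(e): forbidden (parity).
(c)–(d): forbidden (parity, ΔL).
(c)–(e): forbidden (parity).
(d)–(e): forbidden (parity).
Allowed pairs: 0 of 10.

0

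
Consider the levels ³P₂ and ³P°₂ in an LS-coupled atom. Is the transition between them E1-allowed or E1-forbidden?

allowed

Parity must change: even → odd — ✓.
ΔS = 0: S: 1 → 1 — ✓.
ΔL = 0, ±1 (not L=0↔0): L: 1 → 1, ΔL = +0 — ✓.
ΔJ = 0, ±1 (not J=0↔0): J: 2 → 2, ΔJ = +0 — ✓.
All four E1 rules are satisfied.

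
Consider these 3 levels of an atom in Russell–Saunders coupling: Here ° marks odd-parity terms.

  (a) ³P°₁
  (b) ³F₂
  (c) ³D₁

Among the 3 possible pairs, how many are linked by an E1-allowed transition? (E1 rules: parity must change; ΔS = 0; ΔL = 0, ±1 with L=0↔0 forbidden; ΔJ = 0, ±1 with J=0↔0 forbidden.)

1

(a)–(b): forbidden (ΔL).
(a)–(c): allowed.
(b)–(c): forbidden (parity).
Allowed pairs: 1 of 3.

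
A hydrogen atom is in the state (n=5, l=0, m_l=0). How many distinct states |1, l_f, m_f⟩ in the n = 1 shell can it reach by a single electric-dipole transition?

0

E1 requires l_f ∈ {-1, 1}, but neither lies in [0, 0], so no final state is reachable.
Total: 0.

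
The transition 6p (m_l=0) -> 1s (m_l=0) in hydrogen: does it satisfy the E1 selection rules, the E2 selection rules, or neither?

E1

Δl = 0 − 1 = -1; l_i + l_f = 1.
Δm_l = +0.
E1 (Δl = ±1, |Δm_l| ≤ 1): satisfied.
E2 (Δl = 0,±2, l_i+l_f ≥ 2, |Δm_l| ≤ 2): not satisfied.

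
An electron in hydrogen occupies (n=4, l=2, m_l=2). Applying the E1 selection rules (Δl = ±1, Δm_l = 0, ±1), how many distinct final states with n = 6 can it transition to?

4

E1 requires Δl = ±1, so l_f ∈ {1, 3}; with 0 ≤ l_f ≤ n_f−1 = 5, the allowed l_f values are {1, 3}.
For l_f = 1: m_f ∈ {m_i−1, m_i, m_i+1} ∩ [−1, 1] = {1} → 1 state.
For l_f = 3: m_f ∈ {m_i−1, m_i, m_i+1} ∩ [−3, 3] = {1, 2, 3} → 3 states.
Total: 4.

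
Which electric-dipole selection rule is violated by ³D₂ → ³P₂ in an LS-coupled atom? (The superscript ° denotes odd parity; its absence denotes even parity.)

Reading off the term symbols: S 1→1, L 2→1, J 2→2, parity even→even.
ΔS = 0: S: 1 → 1 — passes.
ΔJ = 0, ±1 (not J=0↔0): J: 2 → 2, ΔJ = +0 — passes.
Parity must change: even → even — fails.
ΔL = 0, ±1 (not L=0↔0): L: 2 → 1, ΔL = -1 — passes.

parity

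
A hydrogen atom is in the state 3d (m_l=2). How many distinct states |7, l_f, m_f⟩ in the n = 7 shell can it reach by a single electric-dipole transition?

4

E1 requires Δl = ±1, so l_f ∈ {1, 3}; with 0 ≤ l_f ≤ n_f−1 = 6, the allowed l_f values are {1, 3}.
For l_f = 1: m_f ∈ {m_i−1, m_i, m_i+1} ∩ [−1, 1] = {1} → 1 state.
For l_f = 3: m_f ∈ {m_i−1, m_i, m_i+1} ∩ [−3, 3] = {1, 2, 3} → 3 states.
Total: 4.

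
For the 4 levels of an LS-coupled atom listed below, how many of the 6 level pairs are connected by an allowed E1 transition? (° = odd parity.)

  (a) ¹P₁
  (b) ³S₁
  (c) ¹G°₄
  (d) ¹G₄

(a)–(b): forbidden (parity, ΔS).
(a)–(c): forbidden (ΔL, ΔJ).
(a)–(d): forbidden (parity, ΔL, ΔJ).
(b)–(c): forbidden (ΔS, ΔL, ΔJ).
(b)–(d): forbidden (parity, ΔS, ΔL, ΔJ).
(c)–(d): allowed.
Allowed pairs: 1 of 6.

1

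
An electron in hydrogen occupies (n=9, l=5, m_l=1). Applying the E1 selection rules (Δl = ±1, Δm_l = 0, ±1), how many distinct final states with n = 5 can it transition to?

E1 requires Δl = ±1, so l_f ∈ {4, 6}; with 0 ≤ l_f ≤ n_f−1 = 4, the allowed l_f values are {4}.
For l_f = 4: m_f ∈ {m_i−1, m_i, m_i+1} ∩ [−4, 4] = {0, 1, 2} → 3 states.
Total: 3.

3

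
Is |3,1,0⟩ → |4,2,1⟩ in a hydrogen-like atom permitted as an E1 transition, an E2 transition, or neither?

Δl = 2 − 1 = +1; l_i + l_f = 3.
Δm_l = +1.
E1 (Δl = ±1, |Δm_l| ≤ 1): satisfied.
E2 (Δl = 0,±2, l_i+l_f ≥ 2, |Δm_l| ≤ 2): not satisfied.

E1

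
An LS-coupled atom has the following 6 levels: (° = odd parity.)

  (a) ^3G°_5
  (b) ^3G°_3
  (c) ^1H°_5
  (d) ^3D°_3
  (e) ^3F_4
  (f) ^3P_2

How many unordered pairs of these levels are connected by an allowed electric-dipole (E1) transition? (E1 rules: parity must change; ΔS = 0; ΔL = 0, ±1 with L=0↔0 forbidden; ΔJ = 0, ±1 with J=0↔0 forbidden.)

4

(a)–(b): forbidden (parity, ΔJ).
(a)–(c): forbidden (parity, ΔS).
(a)–(d): forbidden (parity, ΔL, ΔJ).
(a)–(e): allowed.
(a)–(f): forbidden (ΔL, ΔJ).
(b)–(c): forbidden (parity, ΔS, ΔJ).
(b)–(d): forbidden (parity, ΔL).
(b)–(e): allowed.
(b)–(f): forbidden (ΔL).
(c)–(d): forbidden (parity, ΔS, ΔL, ΔJ).
(c)–(e): forbidden (ΔS, ΔL).
(c)–(f): forbidden (ΔS, ΔL, ΔJ).
(d)–(e): allowed.
(d)–(f): allowed.
(e)–(f): forbidden (parity, ΔL, ΔJ).
Allowed pairs: 4 of 15.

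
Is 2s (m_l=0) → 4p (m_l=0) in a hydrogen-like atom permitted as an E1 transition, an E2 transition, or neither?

E1

Δl = 1 − 0 = +1; l_i + l_f = 1.
Δm_l = +0.
E1 (Δl = ±1, |Δm_l| ≤ 1): satisfied.
E2 (Δl = 0,±2, l_i+l_f ≥ 2, |Δm_l| ≤ 2): not satisfied.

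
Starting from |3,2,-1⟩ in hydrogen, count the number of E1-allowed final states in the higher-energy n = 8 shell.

5

E1 requires Δl = ±1, so l_f ∈ {1, 3}; with 0 ≤ l_f ≤ n_f−1 = 7, the allowed l_f values are {1, 3}.
For l_f = 1: m_f ∈ {m_i−1, m_i, m_i+1} ∩ [−1, 1] = {-1, 0} → 2 states.
For l_f = 3: m_f ∈ {m_i−1, m_i, m_i+1} ∩ [−3, 3] = {-2, -1, 0} → 3 states.
Total: 5.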